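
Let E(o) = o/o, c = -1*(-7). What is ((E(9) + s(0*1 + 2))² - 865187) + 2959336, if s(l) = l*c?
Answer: 2094374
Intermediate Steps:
c = 7
E(o) = 1
s(l) = 7*l (s(l) = l*7 = 7*l)
((E(9) + s(0*1 + 2))² - 865187) + 2959336 = ((1 + 7*(0*1 + 2))² - 865187) + 2959336 = ((1 + 7*(0 + 2))² - 865187) + 2959336 = ((1 + 7*2)² - 865187) + 2959336 = ((1 + 14)² - 865187) + 2959336 = (15² - 865187) + 2959336 = (225 - 865187) + 2959336 = -864962 + 2959336 = 2094374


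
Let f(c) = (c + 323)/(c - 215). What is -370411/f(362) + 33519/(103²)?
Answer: -577641513438/7267165 ≈ -79487.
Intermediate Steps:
f(c) = (323 + c)/(-215 + c)
-370411/f(362) + 33519/(103²) = -370411*(-215 + 362)/(323 + 362) + 33519/(103²) = -370411/(685/147) + 33519/10609 = -370411/((1/147)*685) + 33519*(1/10609) = -370411/685/147 + 33519/10609 = -370411*147/685 + 33519/10609 = -54450417/685 + 33519/10609 = -577641513438/7267165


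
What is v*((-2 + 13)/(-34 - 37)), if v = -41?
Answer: 451/71 ≈ 6.3521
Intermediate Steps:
v*((-2 + 13)/(-34 - 37)) = -41*(-2 + 13)/(-34 - 37) = -451/(-71) = -451*(-1)/71 = -41*(-11/71) = 451/71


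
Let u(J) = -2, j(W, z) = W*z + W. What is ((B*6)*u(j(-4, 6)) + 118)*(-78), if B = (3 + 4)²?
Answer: 36660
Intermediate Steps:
j(W, z) = W + W*z
B = 49 (B = 7² = 49)
((B*6)*u(j(-4, 6)) + 118)*(-78) = ((49*6)*(-2) + 118)*(-78) = (294*(-2) + 118)*(-78) = (-588 + 118)*(-78) = -470*(-78) = 36660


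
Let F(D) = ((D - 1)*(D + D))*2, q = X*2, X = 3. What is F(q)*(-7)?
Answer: -840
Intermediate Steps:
q = 6 (q = 3*2 = 6)
F(D) = 4*D*(-1 + D) (F(D) = ((-1 + D)*(2*D))*2 = (2*D*(-1 + D))*2 = 4*D*(-1 + D))
F(q)*(-7) = (4*6*(-1 + 6))*(-7) = (4*6*5)*(-7) = 120*(-7) = -840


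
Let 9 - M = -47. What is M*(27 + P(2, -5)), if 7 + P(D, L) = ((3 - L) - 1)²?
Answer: 3864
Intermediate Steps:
P(D, L) = -7 + (2 - L)² (P(D, L) = -7 + ((3 - L) - 1)² = -7 + (2 - L)²)
M = 56 (M = 9 - 1*(-47) = 9 + 47 = 56)
M*(27 + P(2, -5)) = 56*(27 + (-7 + (-2 - 5)²)) = 56*(27 + (-7 + (-7)²)) = 56*(27 + (-7 + 49)) = 56*(27 + 42) = 56*69 = 3864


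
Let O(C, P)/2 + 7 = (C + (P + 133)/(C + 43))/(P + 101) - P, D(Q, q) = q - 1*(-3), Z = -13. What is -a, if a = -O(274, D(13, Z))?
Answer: 347044/28847 ≈ 12.031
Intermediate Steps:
D(Q, q) = 3 + q (D(Q, q) = q + 3 = 3 + q)
O(C, P) = -14 - 2*P + 2*(C + (133 + P)/(43 + C))/(101 + P) (O(C, P) = -14 + 2*((C + (P + 133)/(C + 43))/(P + 101) - P) = -14 + 2*((C + (133 + P)/(43 + C))/(101 + P) - P) = -14 + 2*(-P + (C + (133 + P)/(43 + C))/(101 + P)) = -14 + (-2*P + 2*(C + (133 + P)/(43 + C))/(101 + P)) = -14 - 2*P + 2*(C + (133 + P)/(43 + C))/(101 + P))
a = -347044/28847 (a = -2*(-30268 + 274**2 - 4643*(3 - 13) - 664*274 - 43*(3 - 13)**2 - 1*274*(3 - 13)**2 - 108*274*(3 - 13))/(4343 + 43*(3 - 13) + 101*274 + 274*(3 - 13)) = -2*(-30268 + 75076 - 4643*(-10) - 181936 - 43*(-10)**2 - 1*274*(-10)**2 - 108*274*(-10))/(4343 + 43*(-10) + 27674 + 274*(-10)) = -2*(-30268 + 75076 + 46430 - 181936 - 43*100 - 1*274*100 + 295920)/(4343 - 430 + 27674 - 2740) = -2*(-30268 + 75076 + 46430 - 181936 - 4300 - 27400 + 295920)/28847 = -2*173522/28847 = -1*347044/28847 = -347044/28847 ≈ -12.031)
-a = -1*(-347044/28847) = 347044/28847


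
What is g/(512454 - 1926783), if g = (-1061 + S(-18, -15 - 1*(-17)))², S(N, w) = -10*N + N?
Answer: -808201/1414329 ≈ -0.57144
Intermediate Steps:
S(N, w) = -9*N
g = 808201 (g = (-1061 - 9*(-18))² = (-1061 + 162)² = (-899)² = 808201)
g/(512454 - 1926783) = 808201/(512454 - 1926783) = 808201/(-1414329) = 808201*(-1/1414329) = -808201/1414329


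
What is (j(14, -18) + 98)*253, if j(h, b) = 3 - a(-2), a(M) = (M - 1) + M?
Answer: 26818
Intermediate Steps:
a(M) = -1 + 2*M (a(M) = (-1 + M) + M = -1 + 2*M)
j(h, b) = 8 (j(h, b) = 3 - (-1 + 2*(-2)) = 3 - (-1 - 4) = 3 - 1*(-5) = 3 + 5 = 8)
(j(14, -18) + 98)*253 = (8 + 98)*253 = 106*253 = 26818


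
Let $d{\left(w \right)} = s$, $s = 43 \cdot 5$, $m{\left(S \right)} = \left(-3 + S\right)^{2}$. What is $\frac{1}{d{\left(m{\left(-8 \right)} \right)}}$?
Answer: $\frac{1}{215} \approx 0.0046512$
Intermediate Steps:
$s = 215$
$d{\left(w \right)} = 215$
$\frac{1}{d{\left(m{\left(-8 \right)} \right)}} = \frac{1}{215}$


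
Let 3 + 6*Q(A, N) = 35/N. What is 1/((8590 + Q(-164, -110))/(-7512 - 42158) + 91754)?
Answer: 6556440/601578461953 ≈ 1.0899e-5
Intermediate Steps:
Q(A, N) = -½ + 35/(6*N) (Q(A, N) = -½ + (35/N)/6 = -½ + 35/(6*N))
1/((8590 + Q(-164, -110))/(-7512 - 42158) + 91754) = 1/((8590 + (⅙)*(35 - 3*(-110))/(-110))/(-7512 - 42158) + 91754) = 1/((8590 + (⅙)*(-1/110)*(35 + 330))/(-49670) + 91754) = 1/((8590 + (⅙)*(-1/110)*365)*(-1/49670) + 91754) = 1/((8590 - 73/132)*(-1/49670) + 91754) = 1/((1133807/132)*(-1/49670) + 91754) = 1/(-1133807/6556440 + 91754) = 1/(601578461953/6556440) = 6556440/601578461953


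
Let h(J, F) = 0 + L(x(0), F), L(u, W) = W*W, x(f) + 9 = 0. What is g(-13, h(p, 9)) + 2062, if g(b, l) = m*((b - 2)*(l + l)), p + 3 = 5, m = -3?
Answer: 9352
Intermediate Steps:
p = 2 (p = -3 + 5 = 2)
x(f) = -9 (x(f) = -9 + 0 = -9)
L(u, W) = W**2
h(J, F) = F**2 (h(J, F) = 0 + F**2 = F**2)
g(b, l) = -6*l*(-2 + b) (g(b, l) = -3*(b - 2)*(l + l) = -3*(-2 + b)*2*l = -6*l*(-2 + b))
g(-13, h(p, 9)) + 2062 = 6*9**2*(2 - 1*(-13)) + 2062 = 6*81*(2 + 13) + 2062 = 6*81*15 + 2062 = 7290 + 2062 = 9352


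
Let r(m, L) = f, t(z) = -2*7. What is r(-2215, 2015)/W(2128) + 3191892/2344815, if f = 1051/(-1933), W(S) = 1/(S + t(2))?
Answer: -157684026278/137349315 ≈ -1148.1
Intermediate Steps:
t(z) = -14
W(S) = 1/(-14 + S) (W(S) = 1/(S - 14) = 1/(-14 + S))
f = -1051/1933 (f = 1051*(-1/1933) = -1051/1933 ≈ -0.54371)
r(m, L) = -1051/1933
r(-2215, 2015)/W(2128) + 3191892/2344815 = -1051/(1933*(1/(-14 + 2128))) + 3191892/2344815 = -1051/(1933*(1/2114)) + 3191892*(1/2344815) = -1051/(1933*1/2114) + 96724/71055 = -1051/1933*2114 + 96724/71055 = -2221814/1933 + 96724/71055 = -157684026278/137349315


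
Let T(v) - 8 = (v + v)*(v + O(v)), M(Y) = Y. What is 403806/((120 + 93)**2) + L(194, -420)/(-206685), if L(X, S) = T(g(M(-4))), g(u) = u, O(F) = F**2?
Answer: 9273848398/1041899085 ≈ 8.9009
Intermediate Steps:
T(v) = 8 + 2*v*(v + v**2) (T(v) = 8 + (v + v)*(v + v**2) = 8 + (2*v)*(v + v**2) = 8 + 2*v*(v + v**2))
L(X, S) = -88 (L(X, S) = 8 + 2*(-4)**2 + 2*(-4)**3 = 8 + 2*16 + 2*(-64) = 8 + 32 - 128 = -88)
403806/((120 + 93)**2) + L(194, -420)/(-206685) = 403806/((120 + 93)**2) - 88/(-206685) = 403806/(213**2) - 88*(-1/206685) = 403806/45369 + 88/206685 = 403806*(1/45369) + 88/206685 = 134602/15123 + 88/206685 = 9273848398/1041899085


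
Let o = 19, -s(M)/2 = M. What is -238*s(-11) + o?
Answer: -5217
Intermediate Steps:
s(M) = -2*M
-238*s(-11) + o = -(-476)*(-11) + 19 = -238*22 + 19 = -5236 + 19 = -5217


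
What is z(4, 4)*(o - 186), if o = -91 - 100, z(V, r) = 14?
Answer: -5278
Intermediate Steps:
o = -191
z(4, 4)*(o - 186) = 14*(-191 - 186) = 14*(-377) = -5278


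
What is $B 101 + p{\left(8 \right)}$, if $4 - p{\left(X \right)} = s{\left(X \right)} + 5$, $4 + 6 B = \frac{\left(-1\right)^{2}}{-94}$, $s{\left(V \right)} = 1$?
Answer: $- \frac{39205}{564} \approx -69.512$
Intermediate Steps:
$B = - \frac{377}{564}$ ($B = - \frac{2}{3} + \frac{\left(-1\right)^{2} \frac{1}{-94}}{6} = - \frac{2}{3} + \frac{1 \left(- \frac{1}{94}\right)}{6} = - \frac{2}{3} + \frac{1}{6} \left(- \frac{1}{94}\right) = - \frac{2}{3} - \frac{1}{564} = - \frac{377}{564} \approx -0.66844$)
$p{\left(X \right)} = -2$ ($p{\left(X \right)} = 4 - \left(1 + 5\right) = 4 - 6 = -2$)
$B 101 + p{\left(8 \right)} = \left(- \frac{377}{564}\right) 101 - 2 = - \frac{38077}{564} - 2 = - \frac{39205}{564}$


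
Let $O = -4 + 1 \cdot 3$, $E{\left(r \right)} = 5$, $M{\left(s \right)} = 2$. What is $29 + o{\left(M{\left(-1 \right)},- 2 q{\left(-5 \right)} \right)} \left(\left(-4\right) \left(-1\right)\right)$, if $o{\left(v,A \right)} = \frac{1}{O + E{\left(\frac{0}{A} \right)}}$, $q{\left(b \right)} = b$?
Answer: $30$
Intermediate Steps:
$O = -1$ ($O = -4 + 3 = -1$)
$o{\left(v,A \right)} = \frac{1}{4}$ ($o{\left(v,A \right)} = \frac{1}{-1 + 5} = \frac{1}{4}$)
$29 + o{\left(M{\left(-1 \right)},- 2 q{\left(-5 \right)} \right)} \left(\left(-4\right) \left(-1\right)\right) = 29 + \frac{\left(-4\right) \left(-1\right)}{4} = 29 + \frac{1}{4} \cdot 4 = 29 + 1 = 30$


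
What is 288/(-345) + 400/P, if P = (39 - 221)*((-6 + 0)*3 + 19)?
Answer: -31736/10465 ≈ -3.0326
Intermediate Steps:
P = -182 (P = -182*(-6*3 + 19) = -182*(-18 + 19) = -182*1 = -182)
288/(-345) + 400/P = 288/(-345) + 400/(-182) = 288*(-1/345) + 400*(-1/182) = -96/115 - 200/91 = -31736/10465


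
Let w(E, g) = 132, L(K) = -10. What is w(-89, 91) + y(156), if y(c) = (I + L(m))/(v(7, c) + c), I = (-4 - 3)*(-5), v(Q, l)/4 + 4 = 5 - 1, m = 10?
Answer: 20617/156 ≈ 132.16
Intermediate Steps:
v(Q, l) = 0 (v(Q, l) = -16 + 4*(5 - 1) = -16 + 4*4 = -16 + 16 = 0)
I = 35 (I = -7*(-5) = 35)
y(c) = 25/c (y(c) = (35 - 10)/(0 + c) = 25/c)
w(-89, 91) + y(156) = 132 + 25/156 = 20617/156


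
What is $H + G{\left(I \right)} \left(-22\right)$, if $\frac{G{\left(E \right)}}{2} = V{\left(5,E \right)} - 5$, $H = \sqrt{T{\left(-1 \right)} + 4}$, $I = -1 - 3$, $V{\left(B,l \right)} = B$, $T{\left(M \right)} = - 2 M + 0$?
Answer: $\sqrt{6} \approx 2.4495$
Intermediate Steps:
$T{\left(M \right)} = - 2 M$
$I = -4$ ($I = -1 - 3 = -4$)
$H = \sqrt{6}$ ($H = \sqrt{\left(-2\right) \left(-1\right) + 4} = \sqrt{2 + 4} = \sqrt{6} \approx 2.4495$)
$G{\left(E \right)} = 0$ ($G{\left(E \right)} = 2 \left(5 - 5\right) = 2 \cdot 0 = 0$)
$H + G{\left(I \right)} \left(-22\right) = \sqrt{6} + 0 \left(-22\right) = \sqrt{6} + 0 = \sqrt{6}$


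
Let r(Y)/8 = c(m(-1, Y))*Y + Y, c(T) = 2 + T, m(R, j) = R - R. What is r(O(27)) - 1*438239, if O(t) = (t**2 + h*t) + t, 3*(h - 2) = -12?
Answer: -421391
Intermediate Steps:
h = -2 (h = 2 + (1/3)*(-12) = 2 - 4 = -2)
m(R, j) = 0
O(t) = t**2 - t (O(t) = (t**2 - 2*t) + t = t**2 - t)
r(Y) = 24*Y (r(Y) = 8*((2 + 0)*Y + Y) = 8*(2*Y + Y) = 8*(3*Y) = 24*Y)
r(O(27)) - 1*438239 = 24*(27*(-1 + 27)) - 1*438239 = 24*(27*26) - 438239 = 24*702 - 438239 = 16848 - 438239 = -421391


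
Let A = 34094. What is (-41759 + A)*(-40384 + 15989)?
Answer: 186987675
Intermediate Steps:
(-41759 + A)*(-40384 + 15989) = (-41759 + 34094)*(-40384 + 15989) = -7665*(-24395) = 186987675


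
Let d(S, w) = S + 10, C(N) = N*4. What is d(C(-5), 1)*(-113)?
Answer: 1130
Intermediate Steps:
C(N) = 4*N
d(S, w) = 10 + S
d(C(-5), 1)*(-113) = (10 + 4*(-5))*(-113) = (10 - 20)*(-113) = -10*(-113) = 1130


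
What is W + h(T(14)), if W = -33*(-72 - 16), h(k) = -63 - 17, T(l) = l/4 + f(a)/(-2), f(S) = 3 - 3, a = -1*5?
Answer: 2824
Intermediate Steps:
a = -5
f(S) = 0
T(l) = l/4 (T(l) = l/4 + 0/(-2) = l*(1/4) + 0*(-1/2) = l/4 + 0 = l/4)
h(k) = -80
W = 2904 (W = -33*(-88) = 2904)
W + h(T(14)) = 2904 - 80 = 2824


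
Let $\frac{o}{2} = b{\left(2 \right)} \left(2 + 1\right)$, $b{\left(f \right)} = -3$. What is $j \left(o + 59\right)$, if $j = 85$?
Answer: $3485$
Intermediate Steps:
$o = -18$ ($o = 2 \left(- 3 \left(2 + 1\right)\right) = 2 \left(\left(-3\right) 3\right) = 2 \left(-9\right) = -18$)
$j \left(o + 59\right) = 85 \left(-18 + 59\right) = 85 \cdot 41 = 3485$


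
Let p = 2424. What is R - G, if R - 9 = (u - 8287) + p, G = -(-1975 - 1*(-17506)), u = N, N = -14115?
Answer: -4438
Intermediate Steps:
u = -14115
G = -15531 (G = -(-1975 + 17506) = -1*15531 = -15531)
R = -19969 (R = 9 + ((-14115 - 8287) + 2424) = 9 + (-22402 + 2424) = 9 - 19978 = -19969)
R - G = -19969 - 1*(-15531) = -19969 + 15531 = -4438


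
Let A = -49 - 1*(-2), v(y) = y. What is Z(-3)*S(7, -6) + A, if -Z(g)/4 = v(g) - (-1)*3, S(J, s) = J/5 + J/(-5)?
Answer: -47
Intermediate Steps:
S(J, s) = 0 (S(J, s) = J*(⅕) + J*(-⅕) = J/5 - J/5 = 0)
A = -47 (A = -49 + 2 = -47)
Z(g) = -12 - 4*g (Z(g) = -4*(g - (-1)*3) = -4*(g - 1*(-3)) = -4*(g + 3) = -4*(3 + g) = -12 - 4*g)
Z(-3)*S(7, -6) + A = (-12 - 4*(-3))*0 - 47 = (-12 + 12)*0 - 47 = 0*0 - 47 = 0 - 47 = -47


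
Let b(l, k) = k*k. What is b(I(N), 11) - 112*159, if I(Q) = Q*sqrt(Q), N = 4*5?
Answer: -17687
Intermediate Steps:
N = 20
I(Q) = Q**(3/2)
b(l, k) = k**2
b(I(N), 11) - 112*159 = 11**2 - 112*159 = 121 - 17808 = -17687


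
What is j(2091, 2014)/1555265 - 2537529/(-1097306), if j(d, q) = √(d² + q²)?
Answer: 2537529/1097306 + √8428477/1555265 ≈ 2.3144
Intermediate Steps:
j(2091, 2014)/1555265 - 2537529/(-1097306) = √(2091² + 2014²)/1555265 - 2537529/(-1097306) = √(4372281 + 4056196)*(1/1555265) - 2537529*(-1/1097306) = √8428477*(1/1555265) + 2537529/1097306 = √8428477/1555265 + 2537529/1097306 = 2537529/1097306 + √8428477/1555265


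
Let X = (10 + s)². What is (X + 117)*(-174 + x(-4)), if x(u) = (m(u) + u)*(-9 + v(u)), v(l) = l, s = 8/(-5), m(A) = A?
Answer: -65646/5 ≈ -13129.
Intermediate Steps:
s = -8/5 (s = 8*(-⅕) = -8/5 ≈ -1.6000)
x(u) = 2*u*(-9 + u) (x(u) = (u + u)*(-9 + u) = (2*u)*(-9 + u) = 2*u*(-9 + u))
X = 1764/25 (X = (10 - 8/5)² = (42/5)² = 1764/25 ≈ 70.560)
(X + 117)*(-174 + x(-4)) = (1764/25 + 117)*(-174 + 2*(-4)*(-9 - 4)) = 4689*(-174 + 2*(-4)*(-13))/25 = 4689*(-174 + 104)/25 = (4689/25)*(-70) = -65646/5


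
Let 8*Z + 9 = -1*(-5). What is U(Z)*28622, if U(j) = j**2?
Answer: 14311/2 ≈ 7155.5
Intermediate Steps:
Z = -1/2 (Z = -9/8 + (-1*(-5))/8 = -9/8 + (1/8)*5 = -9/8 + 5/8 = -1/2 ≈ -0.50000)
U(Z)*28622 = (-1/2)**2*28622 = (1/4)*28622 = 14311/2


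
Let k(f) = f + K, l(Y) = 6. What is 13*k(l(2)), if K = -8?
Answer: -26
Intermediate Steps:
k(f) = -8 + f (k(f) = f - 8 = -8 + f)
13*k(l(2)) = 13*(-8 + 6) = 13*(-2) = -26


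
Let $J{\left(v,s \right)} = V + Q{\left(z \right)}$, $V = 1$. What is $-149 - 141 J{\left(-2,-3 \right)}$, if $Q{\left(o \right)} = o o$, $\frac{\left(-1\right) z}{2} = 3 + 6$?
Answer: $-45974$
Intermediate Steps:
$z = -18$ ($z = - 2 \left(3 + 6\right) = \left(-2\right) 9 = -18$)
$Q{\left(o \right)} = o^{2}$
$J{\left(v,s \right)} = 325$ ($J{\left(v,s \right)} = 1 + \left(-18\right)^{2} = 1 + 324 = 325$)
$-149 - 141 J{\left(-2,-3 \right)} = -149 - 45825 = -45974$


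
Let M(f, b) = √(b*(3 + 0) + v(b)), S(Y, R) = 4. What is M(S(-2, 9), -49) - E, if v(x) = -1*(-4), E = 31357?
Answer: -31357 + I*√143 ≈ -31357.0 + 11.958*I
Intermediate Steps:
v(x) = 4
M(f, b) = √(4 + 3*b) (M(f, b) = √(b*(3 + 0) + 4) = √(b*3 + 4) = √(3*b + 4) = √(4 + 3*b))
M(S(-2, 9), -49) - E = √(4 + 3*(-49)) - 1*31357 = √(4 - 147) - 31357 = √(-143) - 31357 = I*√143 - 31357 = -31357 + I*√143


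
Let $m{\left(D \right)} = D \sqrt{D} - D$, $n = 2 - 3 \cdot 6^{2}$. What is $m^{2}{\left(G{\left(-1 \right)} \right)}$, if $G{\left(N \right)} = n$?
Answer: $11236 \left(1 - i \sqrt{106}\right)^{2} \approx -1.1798 \cdot 10^{6} - 2.3136 \cdot 10^{5} i$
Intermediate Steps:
$n = -106$ ($n = 2 - 108 = -106$)
$G{\left(N \right)} = -106$
$m{\left(D \right)} = D^{\frac{3}{2}} - D$
$m^{2}{\left(G{\left(-1 \right)} \right)} = \left(\left(-106\right)^{\frac{3}{2}} - -106\right)^{2} = \left(- 106 i \sqrt{106} + 106\right)^{2} = \left(106 - 106 i \sqrt{106}\right)^{2}$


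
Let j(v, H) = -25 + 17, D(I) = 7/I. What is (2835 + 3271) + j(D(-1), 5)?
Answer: 6098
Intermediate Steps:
j(v, H) = -8
(2835 + 3271) + j(D(-1), 5) = (2835 + 3271) - 8 = 6106 - 8 = 6098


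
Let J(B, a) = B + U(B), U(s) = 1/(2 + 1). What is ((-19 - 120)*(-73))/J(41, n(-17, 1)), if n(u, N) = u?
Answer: 30441/124 ≈ 245.49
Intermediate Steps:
U(s) = ⅓ (U(s) = 1/3 = ⅓)
J(B, a) = ⅓ + B (J(B, a) = B + ⅓ = ⅓ + B)
((-19 - 120)*(-73))/J(41, n(-17, 1)) = ((-19 - 120)*(-73))/(⅓ + 41) = (-139*(-73))/(124/3) = 10147*(3/124) = 30441/124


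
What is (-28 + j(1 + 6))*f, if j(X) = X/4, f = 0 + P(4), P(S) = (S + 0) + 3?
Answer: -735/4 ≈ -183.75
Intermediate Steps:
P(S) = 3 + S (P(S) = S + 3 = 3 + S)
f = 7 (f = 0 + (3 + 4) = 0 + 7 = 7)
j(X) = X/4 (j(X) = X*(¼) = X/4)
(-28 + j(1 + 6))*f = (-28 + (1 + 6)/4)*7 = (-28 + (¼)*7)*7 = (-28 + 7/4)*7 = -105/4*7 = -735/4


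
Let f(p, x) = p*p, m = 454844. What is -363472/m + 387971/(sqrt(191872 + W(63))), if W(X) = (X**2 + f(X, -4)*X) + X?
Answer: -90868/113711 + 387971*sqrt(445951)/445951 ≈ 580.17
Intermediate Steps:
f(p, x) = p**2
W(X) = X + X**2 + X**3 (W(X) = (X**2 + X**2*X) + X = (X**2 + X**3) + X = X + X**2 + X**3)
-363472/m + 387971/(sqrt(191872 + W(63))) = -363472/454844 + 387971/(sqrt(191872 + 63*(1 + 63 + 63**2))) = -363472*1/454844 + 387971/(sqrt(191872 + 63*(1 + 63 + 3969))) = -90868/113711 + 387971/(sqrt(191872 + 63*4033)) = -90868/113711 + 387971/(sqrt(191872 + 254079)) = -90868/113711 + 387971/(sqrt(445951)) = -90868/113711 + 387971*(sqrt(445951)/445951) = -90868/113711 + 387971*sqrt(445951)/445951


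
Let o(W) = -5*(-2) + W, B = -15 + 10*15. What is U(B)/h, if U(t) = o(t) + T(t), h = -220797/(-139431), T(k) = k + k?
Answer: 19287955/73599 ≈ 262.07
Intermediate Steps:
T(k) = 2*k
B = 135 (B = -15 + 150 = 135)
o(W) = 10 + W
h = 73599/46477 (h = -220797*(-1/139431) = 73599/46477 ≈ 1.5836)
U(t) = 10 + 3*t (U(t) = (10 + t) + 2*t = 10 + 3*t)
U(B)/h = (10 + 3*135)/(73599/46477) = (10 + 405)*(46477/73599) = 415*(46477/73599) = 19287955/73599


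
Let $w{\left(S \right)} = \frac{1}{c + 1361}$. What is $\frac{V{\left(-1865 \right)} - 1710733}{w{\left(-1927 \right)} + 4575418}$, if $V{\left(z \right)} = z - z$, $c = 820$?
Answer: $- \frac{3731108673}{9978986659} \approx -0.3739$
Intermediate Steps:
$w{\left(S \right)} = \frac{1}{2181}$ ($w{\left(S \right)} = \frac{1}{820 + 1361} = \frac{1}{2181}$)
$V{\left(z \right)} = 0$
$\frac{V{\left(-1865 \right)} - 1710733}{w{\left(-1927 \right)} + 4575418} = \frac{0 - 1710733}{\frac{1}{2181} + 4575418} = - \frac{1710733}{\frac{9978986659}{2181}} = \left(-1710733\right) \frac{2181}{9978986659} = - \frac{3731108673}{9978986659}$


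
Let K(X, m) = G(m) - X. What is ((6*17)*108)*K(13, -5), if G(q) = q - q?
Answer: -143208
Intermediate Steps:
G(q) = 0
K(X, m) = -X (K(X, m) = 0 - X = -X)
((6*17)*108)*K(13, -5) = ((6*17)*108)*(-1*13) = (102*108)*(-13) = 11016*(-13) = -143208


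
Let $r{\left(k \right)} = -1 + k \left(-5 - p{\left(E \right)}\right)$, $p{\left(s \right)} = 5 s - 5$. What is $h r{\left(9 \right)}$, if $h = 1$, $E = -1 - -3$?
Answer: $-91$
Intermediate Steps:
$E = 2$ ($E = -1 + 3 = 2$)
$p{\left(s \right)} = -5 + 5 s$
$r{\left(k \right)} = -1 - 10 k$ ($r{\left(k \right)} = -1 + k \left(-5 - \left(-5 + 5 \cdot 2\right)\right) = -1 + k \left(-5 - \left(-5 + 10\right)\right) = -1 + k \left(-5 - 5\right) = -1 + k \left(-10\right) = -1 - 10 k$)
$h r{\left(9 \right)} = 1 \left(-1 - 90\right) = 1 \left(-91\right) = -91$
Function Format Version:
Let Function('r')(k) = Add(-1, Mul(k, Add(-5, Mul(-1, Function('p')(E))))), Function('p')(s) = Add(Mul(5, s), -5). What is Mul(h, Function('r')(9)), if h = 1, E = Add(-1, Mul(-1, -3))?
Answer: -91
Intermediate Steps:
E = 2 (E = Add(-1, 3) = 2)
Function('p')(s) = Add(-5, Mul(5, s))
Function('r')(k) = Add(-1, Mul(-10, k)) (Function('r')(k) = Add(-1, Mul(k, Add(-5, Mul(-1, Add(-5, Mul(5, 2)))))) = Add(-1, Mul(k, Add(-5, Mul(-1, Add(-5, 10))))) = Add(-1, Mul(k, Add(-5, Mul(-1, 5)))) = Add(-1, Mul(k, Add(-5, -5))) = Add(-1, Mul(k, -10)) = Add(-1, Mul(-10, k)))
Mul(h, Function('r')(9)) = Mul(1, Add(-1, Mul(-10, 9))) = Mul(1, Add(-1, -90)) = Mul(1, -91) = -91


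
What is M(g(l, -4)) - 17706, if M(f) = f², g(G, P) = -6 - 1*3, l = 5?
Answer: -17625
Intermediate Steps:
g(G, P) = -9 (g(G, P) = -6 - 3 = -9)
M(g(l, -4)) - 17706 = (-9)² - 17706 = 81 - 17706 = -17625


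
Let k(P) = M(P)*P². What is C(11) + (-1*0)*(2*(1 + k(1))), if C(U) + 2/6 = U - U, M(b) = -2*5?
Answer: -⅓ ≈ -0.33333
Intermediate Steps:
M(b) = -10
k(P) = -10*P²
C(U) = -⅓ (C(U) = -⅓ + (U - U) = -⅓ + 0 = -⅓)
C(11) + (-1*0)*(2*(1 + k(1))) = -⅓ + (-1*0)*(2*(1 - 10*1²)) = -⅓ + 0*(2*(1 - 10*1)) = -⅓ + 0*(2*(1 - 10)) = -⅓ + 0*(2*(-9)) = -⅓ + 0*(-18) = -⅓ + 0 = -⅓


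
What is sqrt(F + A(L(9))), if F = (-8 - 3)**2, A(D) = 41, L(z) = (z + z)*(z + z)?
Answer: 9*sqrt(2) ≈ 12.728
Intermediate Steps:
L(z) = 4*z**2 (L(z) = (2*z)*(2*z) = 4*z**2)
F = 121 (F = (-11)**2 = 121)
sqrt(F + A(L(9))) = sqrt(121 + 41) = sqrt(162) = 9*sqrt(2)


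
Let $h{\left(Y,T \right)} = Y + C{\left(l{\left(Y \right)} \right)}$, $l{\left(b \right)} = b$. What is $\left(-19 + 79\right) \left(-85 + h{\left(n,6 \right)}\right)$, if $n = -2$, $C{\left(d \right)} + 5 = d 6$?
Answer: $-6240$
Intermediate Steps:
$C{\left(d \right)} = -5 + 6 d$ ($C{\left(d \right)} = -5 + d 6 = -5 + 6 d$)
$h{\left(Y,T \right)} = -5 + 7 Y$ ($h{\left(Y,T \right)} = Y + \left(-5 + 6 Y\right) = -5 + 7 Y$)
$\left(-19 + 79\right) \left(-85 + h{\left(n,6 \right)}\right) = \left(-19 + 79\right) \left(-85 + \left(-5 + 7 \left(-2\right)\right)\right) = 60 \left(-85 - 19\right) = 60 \left(-104\right) = -6240$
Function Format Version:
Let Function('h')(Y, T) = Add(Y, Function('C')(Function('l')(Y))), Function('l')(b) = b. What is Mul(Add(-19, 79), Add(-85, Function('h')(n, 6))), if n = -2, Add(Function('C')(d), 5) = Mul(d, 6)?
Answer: -6240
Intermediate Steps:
Function('C')(d) = Add(-5, Mul(6, d)) (Function('C')(d) = Add(-5, Mul(d, 6)) = Add(-5, Mul(6, d)))
Function('h')(Y, T) = Add(-5, Mul(7, Y)) (Function('h')(Y, T) = Add(Y, Add(-5, Mul(6, Y))) = Add(-5, Mul(7, Y)))
Mul(Add(-19, 79), Add(-85, Function('h')(n, 6))) = Mul(Add(-19, 79), Add(-85, Add(-5, Mul(7, -2)))) = Mul(60, Add(-85, Add(-5, -14))) = Mul(60, Add(-85, -19)) = Mul(60, -104) = -6240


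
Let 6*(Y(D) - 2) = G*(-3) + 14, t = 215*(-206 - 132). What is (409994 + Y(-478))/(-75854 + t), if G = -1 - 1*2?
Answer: -2459999/891144 ≈ -2.7605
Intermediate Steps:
G = -3 (G = -1 - 2 = -3)
t = -72670 (t = 215*(-338) = -72670)
Y(D) = 35/6 (Y(D) = 2 + (-3*(-3) + 14)/6 = 2 + (9 + 14)/6 = 2 + (⅙)*23 = 2 + 23/6 = 35/6)
(409994 + Y(-478))/(-75854 + t) = (409994 + 35/6)/(-75854 - 72670) = (2459999/6)/(-148524) = (2459999/6)*(-1/148524) = -2459999/891144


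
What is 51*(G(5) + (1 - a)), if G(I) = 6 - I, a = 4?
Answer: -102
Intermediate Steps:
51*(G(5) + (1 - a)) = 51*((6 - 1*5) + (1 - 1*4)) = 51*((6 - 5) + (1 - 4)) = 51*(1 - 3) = 51*(-2) = -102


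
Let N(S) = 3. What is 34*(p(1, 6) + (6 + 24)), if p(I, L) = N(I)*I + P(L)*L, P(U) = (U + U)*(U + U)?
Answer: 30498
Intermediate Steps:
P(U) = 4*U² (P(U) = (2*U)*(2*U) = 4*U²)
p(I, L) = 3*I + 4*L³ (p(I, L) = 3*I + (4*L²)*L = 3*I + 4*L³)
34*(p(1, 6) + (6 + 24)) = 34*((3*1 + 4*6³) + (6 + 24)) = 34*((3 + 4*216) + 30) = 34*((3 + 864) + 30) = 34*(867 + 30) = 34*897 = 30498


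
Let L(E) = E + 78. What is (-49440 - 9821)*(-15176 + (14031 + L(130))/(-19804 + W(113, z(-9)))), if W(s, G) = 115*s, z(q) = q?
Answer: 6124483486603/6809 ≈ 8.9947e+8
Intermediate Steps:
L(E) = 78 + E
(-49440 - 9821)*(-15176 + (14031 + L(130))/(-19804 + W(113, z(-9)))) = (-49440 - 9821)*(-15176 + (14031 + (78 + 130))/(-19804 + 115*113)) = -59261*(-15176 + (14031 + 208)/(-19804 + 12995)) = -59261*(-15176 + 14239/(-6809)) = -59261*(-15176 + 14239*(-1/6809)) = -59261*(-15176 - 14239/6809) = -59261*(-103347623/6809) = 6124483486603/6809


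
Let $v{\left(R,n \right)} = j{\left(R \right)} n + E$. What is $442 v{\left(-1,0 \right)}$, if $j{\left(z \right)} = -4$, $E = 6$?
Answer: $2652$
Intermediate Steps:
$v{\left(R,n \right)} = 6 - 4 n$ ($v{\left(R,n \right)} = - 4 n + 6 = 6 - 4 n$)
$442 v{\left(-1,0 \right)} = 442 \left(6 - 0\right) = 442 \left(6 + 0\right) = 442 \cdot 6 = 2652$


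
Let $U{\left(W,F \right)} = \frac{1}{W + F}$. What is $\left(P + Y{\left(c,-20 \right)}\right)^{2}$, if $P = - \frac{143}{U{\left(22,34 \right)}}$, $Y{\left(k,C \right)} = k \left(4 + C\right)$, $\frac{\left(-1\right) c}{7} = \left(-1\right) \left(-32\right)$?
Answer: $19571776$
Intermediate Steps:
$U{\left(W,F \right)} = \frac{1}{F + W}$
$c = -224$ ($c = - 7 \left(\left(-1\right) \left(-32\right)\right) = \left(-7\right) 32 = -224$)
$P = -8008$ ($P = - \frac{143}{\frac{1}{34 + 22}} = - \frac{143}{\frac{1}{56}} = - 143 \frac{1}{\frac{1}{56}} = \left(-143\right) 56 = -8008$)
$\left(P + Y{\left(c,-20 \right)}\right)^{2} = \left(-8008 - 224 \left(4 - 20\right)\right)^{2} = \left(-8008 - -3584\right)^{2} = \left(-8008 + 3584\right)^{2} = \left(-4424\right)^{2} = 19571776$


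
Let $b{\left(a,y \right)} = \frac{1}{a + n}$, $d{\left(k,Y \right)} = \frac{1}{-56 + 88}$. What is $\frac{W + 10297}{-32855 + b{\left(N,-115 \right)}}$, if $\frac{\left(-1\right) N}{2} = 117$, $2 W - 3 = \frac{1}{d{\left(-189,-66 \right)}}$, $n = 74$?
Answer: $- \frac{1650320}{5256801} \approx -0.31394$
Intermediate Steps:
$d{\left(k,Y \right)} = \frac{1}{32}$
$W = \frac{35}{2}$ ($W = \frac{3}{2} + \frac{\frac{1}{\frac{1}{32}}}{2} = \frac{3}{2} + \frac{1}{2} \cdot 32 = \frac{3}{2} + 16 = \frac{35}{2} \approx 17.5$)
$N = -234$ ($N = \left(-2\right) 117 = -234$)
$b{\left(a,y \right)} = \frac{1}{74 + a}$ ($b{\left(a,y \right)} = \frac{1}{a + 74} = \frac{1}{74 + a}$)
$\frac{W + 10297}{-32855 + b{\left(N,-115 \right)}} = \frac{\frac{35}{2} + 10297}{-32855 + \frac{1}{74 - 234}} = \frac{20629}{2 \left(-32855 + \frac{1}{-160}\right)} = \frac{20629}{2 \left(-32855 - \frac{1}{160}\right)} = \frac{20629}{2 \left(- \frac{5256801}{160}\right)} = \frac{20629}{2} \left(- \frac{160}{5256801}\right) = - \frac{1650320}{5256801}$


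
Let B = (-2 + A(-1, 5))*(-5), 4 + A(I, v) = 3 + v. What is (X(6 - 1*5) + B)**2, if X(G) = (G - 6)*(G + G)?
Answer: 400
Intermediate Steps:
A(I, v) = -1 + v (A(I, v) = -4 + (3 + v) = -1 + v)
X(G) = 2*G*(-6 + G) (X(G) = (-6 + G)*(2*G) = 2*G*(-6 + G))
B = -10 (B = (-2 + (-1 + 5))*(-5) = (-2 + 4)*(-5) = 2*(-5) = -10)
(X(6 - 1*5) + B)**2 = (2*(6 - 1*5)*(-6 + (6 - 1*5)) - 10)**2 = (2*(6 - 5)*(-6 + (6 - 5)) - 10)**2 = (2*1*(-6 + 1) - 10)**2 = (2*1*(-5) - 10)**2 = (-10 - 10)**2 = (-20)**2 = 400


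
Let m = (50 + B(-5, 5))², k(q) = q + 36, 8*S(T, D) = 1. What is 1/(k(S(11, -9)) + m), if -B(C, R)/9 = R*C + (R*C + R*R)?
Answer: 8/605289 ≈ 1.3217e-5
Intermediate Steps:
S(T, D) = ⅛ (S(T, D) = (⅛)*1 = ⅛)
B(C, R) = -9*R² - 18*C*R (B(C, R) = -9*(R*C + (R*C + R*R)) = -9*(C*R + (C*R + R²)) = -9*(C*R + (R² + C*R)) = -9*(R² + 2*C*R) = -9*R² - 18*C*R)
k(q) = 36 + q
m = 75625 (m = (50 - 9*5*(5 + 2*(-5)))² = (50 - 9*5*(5 - 10))² = (50 - 9*5*(-5))² = (50 + 225)² = 275² = 75625)
1/(k(S(11, -9)) + m) = 1/((36 + ⅛) + 75625) = 1/(289/8 + 75625) = 1/(605289/8) = 8/605289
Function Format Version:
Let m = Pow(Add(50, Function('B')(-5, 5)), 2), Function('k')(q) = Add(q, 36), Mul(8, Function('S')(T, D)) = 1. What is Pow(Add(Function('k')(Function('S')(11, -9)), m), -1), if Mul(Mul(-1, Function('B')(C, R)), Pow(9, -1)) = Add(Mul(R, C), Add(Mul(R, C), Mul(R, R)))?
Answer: Rational(8, 605289) ≈ 1.3217e-5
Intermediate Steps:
Function('S')(T, D) = Rational(1, 8) (Function('S')(T, D) = Mul(Rational(1, 8), 1) = Rational(1, 8))
Function('B')(C, R) = Add(Mul(-9, Pow(R, 2)), Mul(-18, C, R)) (Function('B')(C, R) = Mul(-9, Add(Mul(R, C), Add(Mul(R, C), Mul(R, R)))) = Mul(-9, Add(Mul(C, R), Add(Mul(C, R), Pow(R, 2)))) = Mul(-9, Add(Mul(C, R), Add(Pow(R, 2), Mul(C, R)))) = Mul(-9, Add(Pow(R, 2), Mul(2, C, R))) = Add(Mul(-9, Pow(R, 2)), Mul(-18, C, R)))
Function('k')(q) = Add(36, q)
m = 75625 (m = Pow(Add(50, Mul(-9, 5, Add(5, Mul(2, -5)))), 2) = Pow(Add(50, Mul(-9, 5, Add(5, -10))), 2) = Pow(Add(50, Mul(-9, 5, -5)), 2) = Pow(Add(50, 225), 2) = Pow(275, 2) = 75625)
Pow(Add(Function('k')(Function('S')(11, -9)), m), -1) = Pow(Add(Add(36, Rational(1, 8)), 75625), -1) = Pow(Add(Rational(289, 8), 75625), -1) = Pow(Rational(605289, 8), -1) = Rational(8, 605289)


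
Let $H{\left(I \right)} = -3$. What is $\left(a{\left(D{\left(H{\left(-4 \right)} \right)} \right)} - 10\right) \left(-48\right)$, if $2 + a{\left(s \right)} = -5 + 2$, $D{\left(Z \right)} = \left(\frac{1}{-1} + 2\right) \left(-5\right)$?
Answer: $720$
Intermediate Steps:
$D{\left(Z \right)} = -5$ ($D{\left(Z \right)} = \left(-1 + 2\right) \left(-5\right) = 1 \left(-5\right) = -5$)
$a{\left(s \right)} = -5$ ($a{\left(s \right)} = -2 + \left(-5 + 2\right) = -2 - 3 = -5$)
$\left(a{\left(D{\left(H{\left(-4 \right)} \right)} \right)} - 10\right) \left(-48\right) = \left(-5 - 10\right) \left(-48\right) = \left(-15\right) \left(-48\right) = 720$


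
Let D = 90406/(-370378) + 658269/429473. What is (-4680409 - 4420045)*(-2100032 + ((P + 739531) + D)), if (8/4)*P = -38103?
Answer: 90773535926704633699937/7230334127 ≈ 1.2555e+13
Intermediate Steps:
P = -38103/2 (P = (½)*(-38103) = -38103/2 ≈ -19052.)
D = 102490709822/79533675397 (D = 90406*(-1/370378) + 658269*(1/429473) = -45203/185189 + 658269/429473 = 102490709822/79533675397 ≈ 1.2886)
(-4680409 - 4420045)*(-2100032 + ((P + 739531) + D)) = (-4680409 - 4420045)*(-2100032 + ((-38103/2 + 739531) + 102490709822/79533675397)) = -9100454*(-2100032 + (1440959/2 + 102490709822/79533675397)) = -9100454*(-2100032 + 114604970347805367/159067350794) = -9100454*(-219441556474820041/159067350794) = 90773535926704633699937/7230334127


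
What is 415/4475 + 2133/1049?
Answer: 1996102/938855 ≈ 2.1261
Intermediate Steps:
415/4475 + 2133/1049 = 415*(1/4475) + 2133*(1/1049) = 83/895 + 2133/1049 = 1996102/938855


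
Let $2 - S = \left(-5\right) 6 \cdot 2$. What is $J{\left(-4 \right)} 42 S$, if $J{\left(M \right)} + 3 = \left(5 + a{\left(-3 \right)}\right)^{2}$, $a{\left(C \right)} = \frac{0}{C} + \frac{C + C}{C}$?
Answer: $119784$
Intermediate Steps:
$a{\left(C \right)} = 2$ ($a{\left(C \right)} = 0 + \frac{2 C}{C} = 0 + 2 = 2$)
$J{\left(M \right)} = 46$ ($J{\left(M \right)} = -3 + \left(5 + 2\right)^{2} = -3 + 7^{2} = -3 + 49 = 46$)
$S = 62$ ($S = 2 - \left(-5\right) 6 \cdot 2 = 2 - \left(-30\right) 2 = 2 - -60 = 2 + 60 = 62$)
$J{\left(-4 \right)} 42 S = 46 \cdot 42 \cdot 62 = 1932 \cdot 62 = 119784$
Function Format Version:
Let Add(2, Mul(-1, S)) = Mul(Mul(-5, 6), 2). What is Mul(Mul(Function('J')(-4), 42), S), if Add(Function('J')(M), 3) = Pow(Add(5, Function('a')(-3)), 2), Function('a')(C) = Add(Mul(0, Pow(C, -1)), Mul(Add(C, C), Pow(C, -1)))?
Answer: 119784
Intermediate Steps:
Function('a')(C) = 2 (Function('a')(C) = Add(0, Mul(Mul(2, C), Pow(C, -1))) = Add(0, 2) = 2)
Function('J')(M) = 46 (Function('J')(M) = Add(-3, Pow(Add(5, 2), 2)) = Add(-3, Pow(7, 2)) = Add(-3, 49) = 46)
S = 62 (S = Add(2, Mul(-1, Mul(Mul(-5, 6), 2))) = Add(2, Mul(-1, Mul(-30, 2))) = Add(2, Mul(-1, -60)) = Add(2, 60) = 62)
Mul(Mul(Function('J')(-4), 42), S) = Mul(Mul(46, 42), 62) = Mul(1932, 62) = 119784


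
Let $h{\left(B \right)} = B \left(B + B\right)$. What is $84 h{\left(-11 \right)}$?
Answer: $20328$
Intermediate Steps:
$h{\left(B \right)} = 2 B^{2}$ ($h{\left(B \right)} = B 2 B = 2 B^{2}$)
$84 h{\left(-11 \right)} = 84 \cdot 2 \left(-11\right)^{2} = 84 \cdot 2 \cdot 121 = 84 \cdot 242 = 20328$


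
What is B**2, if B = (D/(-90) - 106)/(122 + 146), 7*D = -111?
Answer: 493861729/3167438400 ≈ 0.15592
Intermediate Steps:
D = -111/7 (D = (1/7)*(-111) = -111/7 ≈ -15.857)
B = -22223/56280 (B = (-111/7/(-90) - 106)/(122 + 146) = (-111/7*(-1/90) - 106)/268 = (37/210 - 106)*(1/268) = -22223/210*1/268 = -22223/56280 ≈ -0.39487)
B**2 = (-22223/56280)**2 = 493861729/3167438400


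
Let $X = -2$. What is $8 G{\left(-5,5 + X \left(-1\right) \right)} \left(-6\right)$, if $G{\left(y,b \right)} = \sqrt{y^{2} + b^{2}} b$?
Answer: $- 336 \sqrt{74} \approx -2890.4$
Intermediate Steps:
$G{\left(y,b \right)} = b \sqrt{b^{2} + y^{2}}$ ($G{\left(y,b \right)} = \sqrt{b^{2} + y^{2}} b = b \sqrt{b^{2} + y^{2}}$)
$8 G{\left(-5,5 + X \left(-1\right) \right)} \left(-6\right) = 8 \left(5 - -2\right) \sqrt{\left(5 - -2\right)^{2} + \left(-5\right)^{2}} \left(-6\right) = 8 \left(5 + 2\right) \sqrt{\left(5 + 2\right)^{2} + 25} \left(-6\right) = 8 \cdot 7 \sqrt{7^{2} + 25} \left(-6\right) = 8 \cdot 7 \sqrt{49 + 25} \left(-6\right) = 8 \cdot 7 \sqrt{74} \left(-6\right) = 56 \sqrt{74} \left(-6\right) = - 336 \sqrt{74}$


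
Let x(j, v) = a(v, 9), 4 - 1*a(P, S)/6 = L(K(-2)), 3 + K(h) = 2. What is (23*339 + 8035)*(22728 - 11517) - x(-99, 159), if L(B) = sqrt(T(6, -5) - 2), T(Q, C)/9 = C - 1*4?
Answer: 177492528 + 6*I*sqrt(83) ≈ 1.7749e+8 + 54.663*I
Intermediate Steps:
T(Q, C) = -36 + 9*C (T(Q, C) = 9*(C - 1*4) = 9*(C - 4) = 9*(-4 + C) = -36 + 9*C)
K(h) = -1 (K(h) = -3 + 2 = -1)
L(B) = I*sqrt(83) (L(B) = sqrt((-36 + 9*(-5)) - 2) = sqrt((-36 - 45) - 2) = sqrt(-81 - 2) = sqrt(-83) = I*sqrt(83))
a(P, S) = 24 - 6*I*sqrt(83)
x(j, v) = 24 - 6*I*sqrt(83)
(23*339 + 8035)*(22728 - 11517) - x(-99, 159) = (23*339 + 8035)*(22728 - 11517) - (24 - 6*I*sqrt(83)) = (7797 + 8035)*11211 + (-24 + 6*I*sqrt(83)) = 15832*11211 + (-24 + 6*I*sqrt(83)) = 177492552 + (-24 + 6*I*sqrt(83)) = 177492528 + 6*I*sqrt(83)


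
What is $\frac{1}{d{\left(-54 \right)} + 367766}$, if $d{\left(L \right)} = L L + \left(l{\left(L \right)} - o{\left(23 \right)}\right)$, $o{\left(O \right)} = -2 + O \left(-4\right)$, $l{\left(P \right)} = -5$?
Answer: $\frac{1}{370771} \approx 2.6971 \cdot 10^{-6}$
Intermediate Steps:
$o{\left(O \right)} = -2 - 4 O$
$d{\left(L \right)} = 89 + L^{2}$ ($d{\left(L \right)} = L L - \left(3 - 92\right) = L^{2} - -89 = L^{2} + \left(-5 + 94\right) = L^{2} + 89 = 89 + L^{2}$)
$\frac{1}{d{\left(-54 \right)} + 367766} = \frac{1}{\left(89 + \left(-54\right)^{2}\right) + 367766} = \frac{1}{\left(89 + 2916\right) + 367766} = \frac{1}{3005 + 367766} = \frac{1}{370771}$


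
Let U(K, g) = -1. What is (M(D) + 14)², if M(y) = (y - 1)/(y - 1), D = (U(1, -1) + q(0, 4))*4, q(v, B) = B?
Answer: 225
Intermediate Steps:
D = 12 (D = (-1 + 4)*4 = 3*4 = 12)
M(y) = 1 (M(y) = (-1 + y)/(-1 + y) = 1)
(M(D) + 14)² = (1 + 14)² = 15² = 225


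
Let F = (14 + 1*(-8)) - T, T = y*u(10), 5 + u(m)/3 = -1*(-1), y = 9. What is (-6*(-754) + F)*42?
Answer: 194796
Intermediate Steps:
u(m) = -12 (u(m) = -15 + 3*(-1*(-1)) = -15 + 3*1 = -15 + 3 = -12)
T = -108 (T = 9*(-12) = -108)
F = 114 (F = (14 + 1*(-8)) - 1*(-108) = (14 - 8) + 108 = 6 + 108 = 114)
(-6*(-754) + F)*42 = (-6*(-754) + 114)*42 = (4524 + 114)*42 = 4638*42 = 194796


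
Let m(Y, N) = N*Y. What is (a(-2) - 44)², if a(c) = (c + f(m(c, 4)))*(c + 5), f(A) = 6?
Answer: 1024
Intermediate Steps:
a(c) = (5 + c)*(6 + c) (a(c) = (c + 6)*(c + 5) = (6 + c)*(5 + c) = (5 + c)*(6 + c))
(a(-2) - 44)² = ((30 + (-2)² + 11*(-2)) - 44)² = ((30 + 4 - 22) - 44)² = (12 - 44)² = (-32)² = 1024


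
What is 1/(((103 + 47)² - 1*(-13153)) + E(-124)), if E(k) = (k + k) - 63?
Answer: 1/35342 ≈ 2.8295e-5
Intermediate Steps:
E(k) = -63 + 2*k (E(k) = 2*k - 63 = -63 + 2*k)
1/(((103 + 47)² - 1*(-13153)) + E(-124)) = 1/(((103 + 47)² - 1*(-13153)) + (-63 + 2*(-124))) = 1/((150² + 13153) + (-63 - 248)) = 1/((22500 + 13153) - 311) = 1/(35653 - 311) = 1/35342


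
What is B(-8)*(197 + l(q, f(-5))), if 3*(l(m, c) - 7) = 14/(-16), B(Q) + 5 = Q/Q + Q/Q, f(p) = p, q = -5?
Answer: -4889/8 ≈ -611.13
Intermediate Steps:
B(Q) = -3 (B(Q) = -5 + (Q/Q + Q/Q) = -5 + (1 + 1) = -5 + 2 = -3)
l(m, c) = 161/24 (l(m, c) = 7 + (14/(-16))/3 = 7 + (14*(-1/16))/3 = 7 + (1/3)*(-7/8) = 7 - 7/24 = 161/24)
B(-8)*(197 + l(q, f(-5))) = -3*(197 + 161/24) = -3*4889/24 = -4889/8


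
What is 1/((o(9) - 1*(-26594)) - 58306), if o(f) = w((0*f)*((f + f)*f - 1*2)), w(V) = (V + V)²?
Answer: -1/31712 ≈ -3.1534e-5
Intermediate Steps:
w(V) = 4*V² (w(V) = (2*V)² = 4*V²)
o(f) = 0 (o(f) = 4*((0*f)*((f + f)*f - 1*2))² = 4*(0*((2*f)*f - 2))² = 4*(0*(2*f² - 2))² = 4*(0*(-2 + 2*f²))² = 4*0² = 4*0 = 0)
1/((o(9) - 1*(-26594)) - 58306) = 1/((0 - 1*(-26594)) - 58306) = 1/((0 + 26594) - 58306) = 1/(26594 - 58306) = 1/(-31712) = -1/31712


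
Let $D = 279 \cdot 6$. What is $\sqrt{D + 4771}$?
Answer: $\sqrt{6445} \approx 80.281$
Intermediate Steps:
$D = 1674$
$\sqrt{D + 4771} = \sqrt{1674 + 4771} = \sqrt{6445}$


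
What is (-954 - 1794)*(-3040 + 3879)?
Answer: -2305572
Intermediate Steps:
(-954 - 1794)*(-3040 + 3879) = -2748*839 = -2305572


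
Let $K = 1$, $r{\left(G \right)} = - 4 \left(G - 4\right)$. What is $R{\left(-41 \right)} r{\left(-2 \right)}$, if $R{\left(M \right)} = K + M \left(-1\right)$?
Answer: $1008$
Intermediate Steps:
$r{\left(G \right)} = 16 - 4 G$ ($r{\left(G \right)} = - 4 \left(-4 + G\right) = 16 - 4 G$)
$R{\left(M \right)} = 1 - M$ ($R{\left(M \right)} = 1 + M \left(-1\right) = 1 - M$)
$R{\left(-41 \right)} r{\left(-2 \right)} = \left(1 - -41\right) \left(16 - -8\right) = \left(1 + 41\right) \left(16 + 8\right) = 42 \cdot 24 = 1008$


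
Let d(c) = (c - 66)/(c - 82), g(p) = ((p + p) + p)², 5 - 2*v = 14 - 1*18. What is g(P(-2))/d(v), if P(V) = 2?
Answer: 1860/41 ≈ 45.366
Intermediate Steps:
v = 9/2 (v = 5/2 - (14 - 1*18)/2 = 5/2 - (14 - 18)/2 = 5/2 - ½*(-4) = 5/2 + 2 = 9/2 ≈ 4.5000)
g(p) = 9*p² (g(p) = (2*p + p)² = (3*p)² = 9*p²)
d(c) = (-66 + c)/(-82 + c)
g(P(-2))/d(v) = (9*2²)/(((-66 + 9/2)/(-82 + 9/2))) = (9*4)/((-123/2/(-155/2))) = 36/((-2/155*(-123/2))) = 36/(123/155) = 36*(155/123) = 1860/41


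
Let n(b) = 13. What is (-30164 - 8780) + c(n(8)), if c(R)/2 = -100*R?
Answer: -41544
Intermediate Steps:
c(R) = -200*R (c(R) = 2*(-100*R) = -200*R)
(-30164 - 8780) + c(n(8)) = (-30164 - 8780) - 200*13 = -38944 - 2600 = -41544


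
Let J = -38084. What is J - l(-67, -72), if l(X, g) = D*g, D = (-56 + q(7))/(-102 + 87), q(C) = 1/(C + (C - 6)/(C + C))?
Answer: -1247924/33 ≈ -37816.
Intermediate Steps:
q(C) = 1/(C + (-6 + C)/(2*C)) (q(C) = 1/(C + (-6 + C)/((2*C))) = 1/(C + (-6 + C)*(1/(2*C))) = 1/(C + (-6 + C)/(2*C)))
D = 1106/297 (D = (-56 + 2*7/(-6 + 7 + 2*7**2))/(-102 + 87) = (-56 + 2*7/(-6 + 7 + 2*49))/(-15) = (-56 + 2*7/(-6 + 7 + 98))*(-1/15) = (-56 + 2*7/99)*(-1/15) = (-56 + 2*7*(1/99))*(-1/15) = (-56 + 14/99)*(-1/15) = -5530/99*(-1/15) = 1106/297 ≈ 3.7239)
l(X, g) = 1106*g/297
J - l(-67, -72) = -38084 - 1106*(-72)/297 = -38084 - 1*(-8848/33) = -38084 + 8848/33 = -1247924/33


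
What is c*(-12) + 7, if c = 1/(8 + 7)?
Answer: 31/5 ≈ 6.2000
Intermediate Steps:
c = 1/15 ≈ 0.066667
c*(-12) + 7 = (1/15)*(-12) + 7 = -⅘ + 7 = 31/5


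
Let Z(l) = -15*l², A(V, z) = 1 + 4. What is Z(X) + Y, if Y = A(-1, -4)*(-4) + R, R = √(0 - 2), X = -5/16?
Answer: -5495/256 + I*√2 ≈ -21.465 + 1.4142*I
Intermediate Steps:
A(V, z) = 5
X = -5/16 (X = -5*1/16 = -5/16 ≈ -0.31250)
R = I*√2 (R = √(-2) = I*√2 ≈ 1.4142*I)
Y = -20 + I*√2 (Y = 5*(-4) + I*√2 = -20 + I*√2 ≈ -20.0 + 1.4142*I)
Z(X) + Y = -15*(-5/16)² + (-20 + I*√2) = -15*25/256 + (-20 + I*√2) = -375/256 + (-20 + I*√2) = -5495/256 + I*√2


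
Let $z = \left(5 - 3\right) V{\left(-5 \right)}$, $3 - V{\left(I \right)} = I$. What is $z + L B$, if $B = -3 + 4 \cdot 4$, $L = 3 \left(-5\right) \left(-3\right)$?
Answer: $601$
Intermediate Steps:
$L = 45$ ($L = \left(-15\right) \left(-3\right) = 45$)
$V{\left(I \right)} = 3 - I$
$B = 13$ ($B = -3 + 16 = 13$)
$z = 16$ ($z = \left(5 - 3\right) \left(3 - -5\right) = 2 \left(3 + 5\right) = 2 \cdot 8 = 16$)
$z + L B = 16 + 45 \cdot 13 = 16 + 585 = 601$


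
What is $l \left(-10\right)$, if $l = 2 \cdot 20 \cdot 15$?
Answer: $-6000$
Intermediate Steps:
$l = 600$ ($l = 40 \cdot 15 = 600$)
$l \left(-10\right) = 600 \left(-10\right) = -6000$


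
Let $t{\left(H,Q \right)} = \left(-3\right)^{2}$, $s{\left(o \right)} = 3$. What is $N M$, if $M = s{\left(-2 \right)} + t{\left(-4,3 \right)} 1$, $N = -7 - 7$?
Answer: $-168$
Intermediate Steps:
$t{\left(H,Q \right)} = 9$
$N = -14$ ($N = -7 - 7 = -14$)
$M = 12$ ($M = 3 + 9 \cdot 1 = 3 + 9 = 12$)
$N M = \left(-14\right) 12 = -168$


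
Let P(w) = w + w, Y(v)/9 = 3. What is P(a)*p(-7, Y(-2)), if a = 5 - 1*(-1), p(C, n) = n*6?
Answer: 1944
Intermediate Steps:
Y(v) = 27 (Y(v) = 9*3 = 27)
p(C, n) = 6*n
a = 6 (a = 5 + 1 = 6)
P(w) = 2*w
P(a)*p(-7, Y(-2)) = (2*6)*(6*27) = 12*162 = 1944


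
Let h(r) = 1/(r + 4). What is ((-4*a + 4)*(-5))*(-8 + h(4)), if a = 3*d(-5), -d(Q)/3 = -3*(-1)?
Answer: 4410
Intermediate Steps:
d(Q) = -9 (d(Q) = -(-9)*(-1) = -3*3 = -9)
a = -27 (a = 3*(-9) = -27)
h(r) = 1/(4 + r)
((-4*a + 4)*(-5))*(-8 + h(4)) = ((-4*(-27) + 4)*(-5))*(-8 + 1/(4 + 4)) = ((108 + 4)*(-5))*(-8 + 1/8) = (112*(-5))*(-8 + ⅛) = -560*(-63/8) = 4410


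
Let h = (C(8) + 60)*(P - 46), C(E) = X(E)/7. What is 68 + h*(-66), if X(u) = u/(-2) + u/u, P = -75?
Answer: 3330638/7 ≈ 4.7581e+5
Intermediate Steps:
X(u) = 1 - u/2 (X(u) = u*(-½) + 1 = -u/2 + 1 = 1 - u/2)
C(E) = ⅐ - E/14 (C(E) = (1 - E/2)/7 = (1 - E/2)*(⅐) = ⅐ - E/14)
h = -50457/7 (h = ((⅐ - 1/14*8) + 60)*(-75 - 46) = ((⅐ - 4/7) + 60)*(-121) = (-3/7 + 60)*(-121) = (417/7)*(-121) = -50457/7 ≈ -7208.1)
68 + h*(-66) = 68 - 50457/7*(-66) = 68 + 3330162/7 = 3330638/7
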